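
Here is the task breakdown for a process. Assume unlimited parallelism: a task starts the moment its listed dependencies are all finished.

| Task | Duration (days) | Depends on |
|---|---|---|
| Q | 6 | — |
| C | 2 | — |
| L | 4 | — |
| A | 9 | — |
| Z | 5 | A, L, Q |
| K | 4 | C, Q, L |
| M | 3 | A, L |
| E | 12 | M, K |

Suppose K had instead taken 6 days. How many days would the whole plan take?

Baseline: A→M→E = 9+3+12 = 24 → 24 days.
The longest path through K is only 22 days, so K has float 2.
New critical path: Q→K→E = 6+6+12 = 24 ⇒ 24 days.

24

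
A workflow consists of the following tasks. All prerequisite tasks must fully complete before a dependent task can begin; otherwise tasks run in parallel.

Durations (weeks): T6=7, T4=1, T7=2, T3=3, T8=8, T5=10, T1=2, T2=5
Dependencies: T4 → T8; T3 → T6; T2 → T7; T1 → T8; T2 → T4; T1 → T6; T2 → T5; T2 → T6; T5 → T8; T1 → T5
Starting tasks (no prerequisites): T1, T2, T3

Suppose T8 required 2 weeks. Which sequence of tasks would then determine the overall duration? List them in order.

T2, T5, T8

As given, the longest chain is T2→T5→T8 = 5+10+8 = 23, so the finish is 23 weeks.
Since T8 is critical, the -6 change carries straight to that chain (now 17 weeks).
The critical path is still T2→T5→T8; finish is now 17 weeks.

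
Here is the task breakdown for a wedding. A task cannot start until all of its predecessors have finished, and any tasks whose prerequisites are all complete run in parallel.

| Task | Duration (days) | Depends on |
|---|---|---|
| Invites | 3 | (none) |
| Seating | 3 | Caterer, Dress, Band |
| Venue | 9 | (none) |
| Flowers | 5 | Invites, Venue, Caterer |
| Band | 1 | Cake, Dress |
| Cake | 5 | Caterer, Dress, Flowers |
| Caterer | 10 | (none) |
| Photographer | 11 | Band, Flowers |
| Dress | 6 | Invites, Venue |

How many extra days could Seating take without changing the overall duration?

Critical path: Venue→Dress→Cake→Band→Photographer = 9+6+5+1+11 = 32, so the finish is 32 days.
Longest path through Seating: 24 days (earliest finish 24, latest finish 32).
Slack of Seating = 29 − 21 = 8 days.

8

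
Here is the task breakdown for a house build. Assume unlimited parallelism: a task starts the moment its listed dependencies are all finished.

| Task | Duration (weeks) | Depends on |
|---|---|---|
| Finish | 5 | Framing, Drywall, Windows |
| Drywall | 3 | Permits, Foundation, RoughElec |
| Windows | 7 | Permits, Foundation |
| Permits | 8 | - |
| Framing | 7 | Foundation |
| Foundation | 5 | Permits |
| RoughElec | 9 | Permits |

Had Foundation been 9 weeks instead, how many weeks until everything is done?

Critical path before the change: Permits→Foundation→Framing→Finish = 8+5+7+5 = 25 giving 25 weeks.
Foundation is on the critical path; changing it to 9 makes that path 29 weeks.
That remains the longest chain; total 29 weeks.

29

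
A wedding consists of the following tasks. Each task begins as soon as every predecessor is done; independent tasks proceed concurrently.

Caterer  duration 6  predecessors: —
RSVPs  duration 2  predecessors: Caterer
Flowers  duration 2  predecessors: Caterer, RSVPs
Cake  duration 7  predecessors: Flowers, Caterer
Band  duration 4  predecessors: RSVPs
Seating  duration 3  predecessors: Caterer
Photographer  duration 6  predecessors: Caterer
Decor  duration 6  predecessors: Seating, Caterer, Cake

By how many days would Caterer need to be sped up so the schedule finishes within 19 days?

4

Current finish: 23 days; target: 19.
Caterer is on every critical path, so each day cut from Caterer cuts the finish by one (this holds down to a finish of 18).
Need 23 − 19 = 4 days off Caterer → Caterer becomes 2 days, finish becomes 19.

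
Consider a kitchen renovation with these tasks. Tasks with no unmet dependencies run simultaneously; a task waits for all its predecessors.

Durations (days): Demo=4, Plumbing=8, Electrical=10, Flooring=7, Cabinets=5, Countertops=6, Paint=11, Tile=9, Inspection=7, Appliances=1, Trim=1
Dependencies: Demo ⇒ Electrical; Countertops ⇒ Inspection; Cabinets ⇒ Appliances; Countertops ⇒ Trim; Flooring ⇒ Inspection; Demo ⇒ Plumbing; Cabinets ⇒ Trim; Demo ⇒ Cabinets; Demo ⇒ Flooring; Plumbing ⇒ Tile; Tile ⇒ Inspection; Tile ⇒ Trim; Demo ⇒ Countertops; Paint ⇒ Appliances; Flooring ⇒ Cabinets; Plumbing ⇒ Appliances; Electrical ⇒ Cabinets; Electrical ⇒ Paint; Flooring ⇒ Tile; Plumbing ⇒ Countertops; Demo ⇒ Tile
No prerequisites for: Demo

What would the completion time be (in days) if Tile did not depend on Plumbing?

27

Original critical path: Demo→Plumbing→Tile→Inspection = 4+8+9+7 = 28 ⇒ 28 days.
Without Plumbing→Tile, Tile's earliest start moves from 12 to 11.
New critical path: Demo→Flooring→Tile→Inspection = 4+7+9+7 = 27 ⇒ 27 days.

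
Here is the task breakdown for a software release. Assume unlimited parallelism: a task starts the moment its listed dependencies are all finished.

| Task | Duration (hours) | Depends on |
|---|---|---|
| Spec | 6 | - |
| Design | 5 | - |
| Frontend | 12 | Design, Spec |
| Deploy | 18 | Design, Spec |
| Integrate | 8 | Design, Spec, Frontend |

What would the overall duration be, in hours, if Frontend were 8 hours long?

24

Baseline: Spec→Frontend→Integrate = 6+12+8 = 26 → 26 hours.
Frontend lies on that path, so at 8 hours the path becomes 22 hours.
Now Spec→Deploy = 6+18 = 24 is longest, so the finish becomes 24 hours.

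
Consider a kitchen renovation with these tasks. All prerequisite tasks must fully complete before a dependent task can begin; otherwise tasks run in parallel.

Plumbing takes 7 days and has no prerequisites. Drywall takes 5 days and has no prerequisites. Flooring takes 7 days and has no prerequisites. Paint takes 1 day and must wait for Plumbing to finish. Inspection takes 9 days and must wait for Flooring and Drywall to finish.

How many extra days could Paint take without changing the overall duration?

Critical path: Flooring→Inspection = 7+9 = 16, so the finish is 16 days.
The longest chain containing Paint totals 8 days.
So Paint can slip 16 − 8 = 8 days.

8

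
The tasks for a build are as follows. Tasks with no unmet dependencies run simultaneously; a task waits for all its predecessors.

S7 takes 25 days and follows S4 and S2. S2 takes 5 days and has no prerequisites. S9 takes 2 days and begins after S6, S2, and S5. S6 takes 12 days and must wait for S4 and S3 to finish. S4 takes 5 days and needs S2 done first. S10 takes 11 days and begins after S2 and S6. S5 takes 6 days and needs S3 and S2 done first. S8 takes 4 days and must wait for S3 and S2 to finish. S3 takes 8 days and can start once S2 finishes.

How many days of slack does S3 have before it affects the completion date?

Critical path: S2→S3→S6→S10 = 5+8+12+11 = 36, so the finish is 36 days.
The longest chain containing S3 totals 36 days.
Float = 36 − 36 = 0.

0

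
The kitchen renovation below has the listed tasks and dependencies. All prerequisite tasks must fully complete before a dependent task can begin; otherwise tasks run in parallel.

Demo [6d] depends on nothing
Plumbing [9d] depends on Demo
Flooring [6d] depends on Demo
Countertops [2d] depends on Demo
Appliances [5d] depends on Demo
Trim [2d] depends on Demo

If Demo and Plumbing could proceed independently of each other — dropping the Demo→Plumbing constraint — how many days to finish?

12

With the dependency in place, Demo→Plumbing = 6+9 = 15 sets the finish at 15 days.
Without Demo→Plumbing, Plumbing's earliest start moves from 6 to 0.
New critical path: Demo→Flooring = 6+6 = 12 ⇒ 12 days.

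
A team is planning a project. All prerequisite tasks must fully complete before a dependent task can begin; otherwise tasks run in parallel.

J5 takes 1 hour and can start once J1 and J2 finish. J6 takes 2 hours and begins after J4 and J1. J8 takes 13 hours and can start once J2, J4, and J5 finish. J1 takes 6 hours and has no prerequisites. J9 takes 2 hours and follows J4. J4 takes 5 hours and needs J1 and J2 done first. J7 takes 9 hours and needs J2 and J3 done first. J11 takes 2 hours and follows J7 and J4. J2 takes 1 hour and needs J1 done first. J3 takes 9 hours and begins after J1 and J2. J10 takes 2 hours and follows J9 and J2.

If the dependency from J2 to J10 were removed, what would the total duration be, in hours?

27

Original critical path: J1→J2→J3→J7→J11 = 6+1+9+9+2 = 27 ⇒ 27 hours.
Dropping J2→J10 doesn't change J10's earliest start (14); another predecessor still binds.
The longest chain is now J1→J2→J3→J7→J11 = 6+1+9+9+2 = 27, so the schedule takes 27 hours.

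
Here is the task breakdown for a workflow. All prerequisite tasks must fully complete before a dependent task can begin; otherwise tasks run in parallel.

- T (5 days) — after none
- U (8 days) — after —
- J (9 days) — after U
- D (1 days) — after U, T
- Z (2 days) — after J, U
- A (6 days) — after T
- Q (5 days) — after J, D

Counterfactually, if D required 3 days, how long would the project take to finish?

22

Critical path before the change: U→J→Q = 8+9+5 = 22 giving 22 days.
The longest path through D is only 14 days, so D has float 8.
No other chain overtakes it, so the finish is 22 days.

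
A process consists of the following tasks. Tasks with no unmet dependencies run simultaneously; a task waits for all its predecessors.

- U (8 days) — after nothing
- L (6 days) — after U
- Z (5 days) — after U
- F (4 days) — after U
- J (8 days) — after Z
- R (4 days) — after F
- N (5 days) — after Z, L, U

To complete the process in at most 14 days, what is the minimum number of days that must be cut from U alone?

7

Current finish: 21 days; target: 14.
U is on every critical path, so each day cut from U cuts the finish by one (this holds down to a finish of 14).
Need 21 − 14 = 7 days off U → U becomes 1 day, finish becomes 14.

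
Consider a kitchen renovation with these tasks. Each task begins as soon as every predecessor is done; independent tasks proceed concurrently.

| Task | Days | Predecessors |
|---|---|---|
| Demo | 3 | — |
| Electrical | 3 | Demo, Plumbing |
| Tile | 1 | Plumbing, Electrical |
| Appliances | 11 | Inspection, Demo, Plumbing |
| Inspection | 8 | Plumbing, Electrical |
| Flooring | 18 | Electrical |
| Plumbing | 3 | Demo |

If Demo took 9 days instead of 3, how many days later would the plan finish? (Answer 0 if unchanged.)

Baseline: Demo→Plumbing→Electrical→Inspection→Appliances = 3+3+3+8+11 = 28 → 28 days.
Demo is on the critical path; changing it to 9 makes that path 34 days.
The critical path is still Demo→Plumbing→Electrical→Inspection→Appliances; finish is now 34 days.
Change in finish: 34 − 28 = +6 days.

6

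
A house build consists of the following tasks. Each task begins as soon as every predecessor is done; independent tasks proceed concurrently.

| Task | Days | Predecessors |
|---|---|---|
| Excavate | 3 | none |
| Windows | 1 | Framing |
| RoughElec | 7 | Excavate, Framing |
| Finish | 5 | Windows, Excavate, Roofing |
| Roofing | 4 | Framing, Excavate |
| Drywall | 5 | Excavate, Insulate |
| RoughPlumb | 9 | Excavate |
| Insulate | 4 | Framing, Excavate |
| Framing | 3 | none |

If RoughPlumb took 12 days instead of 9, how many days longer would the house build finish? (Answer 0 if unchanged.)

3

Critical path before the change: Excavate→RoughPlumb = 3+9 = 12 giving 12 days.
RoughPlumb lies on that path, so at 12 days the path becomes 15 days.
That remains the longest chain; total 15 days.
Change in finish: 15 − 12 = +3 days.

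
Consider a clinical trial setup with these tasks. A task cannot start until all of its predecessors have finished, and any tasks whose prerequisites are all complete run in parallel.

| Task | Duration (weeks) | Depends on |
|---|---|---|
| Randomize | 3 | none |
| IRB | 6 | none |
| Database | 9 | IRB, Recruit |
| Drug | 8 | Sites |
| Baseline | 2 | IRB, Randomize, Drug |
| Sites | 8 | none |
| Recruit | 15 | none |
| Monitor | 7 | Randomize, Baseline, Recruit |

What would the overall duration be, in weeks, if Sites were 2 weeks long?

24

As given, the longest chain is Sites→Drug→Baseline→Monitor = 8+8+2+7 = 25, so the finish is 25 weeks.
Sites is on the critical path; changing it to 2 makes that path 19 weeks.
New critical path: Recruit→Database = 15+9 = 24 ⇒ 24 weeks.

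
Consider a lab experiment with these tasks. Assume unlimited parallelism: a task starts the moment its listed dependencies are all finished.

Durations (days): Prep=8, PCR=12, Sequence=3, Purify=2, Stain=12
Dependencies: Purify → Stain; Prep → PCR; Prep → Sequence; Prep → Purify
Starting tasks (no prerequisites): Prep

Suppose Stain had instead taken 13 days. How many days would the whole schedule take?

Critical path before the change: Prep→Purify→Stain = 8+2+12 = 22 giving 22 days.
Stain is on the critical path; changing it to 13 makes that path 23 days.
No other chain overtakes it, so the finish is 23 days.

23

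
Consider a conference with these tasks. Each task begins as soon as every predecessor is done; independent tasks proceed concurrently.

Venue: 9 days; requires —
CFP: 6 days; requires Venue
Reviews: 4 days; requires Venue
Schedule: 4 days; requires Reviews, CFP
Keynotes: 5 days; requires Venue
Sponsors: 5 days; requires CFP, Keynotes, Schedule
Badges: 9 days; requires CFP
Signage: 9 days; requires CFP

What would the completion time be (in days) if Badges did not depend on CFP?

Before: longest chain Venue→CFP→Schedule→Sponsors = 9+6+4+5 = 24, finish 24.
Without CFP→Badges, Badges's earliest start moves from 15 to 0.
New critical path: Venue→CFP→Schedule→Sponsors = 9+6+4+5 = 24 ⇒ 24 days.

24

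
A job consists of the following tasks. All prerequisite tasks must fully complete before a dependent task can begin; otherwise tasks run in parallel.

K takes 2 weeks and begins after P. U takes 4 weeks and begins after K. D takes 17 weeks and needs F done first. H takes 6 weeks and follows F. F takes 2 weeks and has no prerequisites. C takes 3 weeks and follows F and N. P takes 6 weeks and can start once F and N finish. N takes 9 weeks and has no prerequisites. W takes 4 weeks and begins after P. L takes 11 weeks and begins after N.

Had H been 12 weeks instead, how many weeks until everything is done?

21

Baseline: N→P→K→U = 9+6+2+4 = 21 → 21 weeks.
H is off the critical path — its longest chain is 8 weeks, giving 13 of slack.
That remains the longest chain; total 21 weeks.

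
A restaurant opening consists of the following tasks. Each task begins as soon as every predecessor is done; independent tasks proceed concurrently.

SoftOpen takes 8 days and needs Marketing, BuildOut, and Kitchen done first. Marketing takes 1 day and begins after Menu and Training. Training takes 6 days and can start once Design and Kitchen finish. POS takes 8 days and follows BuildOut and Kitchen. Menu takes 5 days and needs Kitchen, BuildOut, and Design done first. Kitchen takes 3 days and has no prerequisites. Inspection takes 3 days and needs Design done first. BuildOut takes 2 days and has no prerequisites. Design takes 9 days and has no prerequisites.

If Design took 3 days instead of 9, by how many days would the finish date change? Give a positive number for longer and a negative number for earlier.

-6

Actual critical path: Design→Training→Marketing→SoftOpen = 9+6+1+8 = 24 ⇒ 24 days.
Design is on the critical path; changing it to 3 makes that path 18 days.
The critical path is still Design→Training→Marketing→SoftOpen; finish is now 18 days.
Change in finish: 18 − 24 = -6 days.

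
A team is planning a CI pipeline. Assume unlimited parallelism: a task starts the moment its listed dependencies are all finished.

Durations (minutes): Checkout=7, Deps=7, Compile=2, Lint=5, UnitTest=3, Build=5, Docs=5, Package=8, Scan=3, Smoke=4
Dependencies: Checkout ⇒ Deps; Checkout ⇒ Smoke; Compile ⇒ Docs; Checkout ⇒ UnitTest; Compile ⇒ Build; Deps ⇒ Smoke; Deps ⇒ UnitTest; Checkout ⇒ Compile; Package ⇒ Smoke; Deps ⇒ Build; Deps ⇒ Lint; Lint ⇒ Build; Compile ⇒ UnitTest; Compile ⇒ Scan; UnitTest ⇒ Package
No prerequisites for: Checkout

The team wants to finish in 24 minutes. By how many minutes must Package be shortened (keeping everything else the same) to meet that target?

Current finish: 29 minutes; target: 24.
Package is on every critical path, so each minute cut from Package cuts the finish by one (this holds down to a finish of 24).
Need 29 − 24 = 5 minutes off Package → Package becomes 3 minutes, finish becomes 24.

5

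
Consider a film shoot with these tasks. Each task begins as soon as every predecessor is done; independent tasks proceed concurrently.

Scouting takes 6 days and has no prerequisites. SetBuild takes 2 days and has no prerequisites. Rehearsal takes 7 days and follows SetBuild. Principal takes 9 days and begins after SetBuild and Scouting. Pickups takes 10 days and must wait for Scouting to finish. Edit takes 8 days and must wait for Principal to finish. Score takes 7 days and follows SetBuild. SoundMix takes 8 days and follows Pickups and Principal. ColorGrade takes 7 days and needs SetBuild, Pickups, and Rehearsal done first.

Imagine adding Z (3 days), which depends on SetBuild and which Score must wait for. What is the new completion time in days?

24

Originally the film shoot takes 24 days.
With Z inserted, Score now waits for max(SetBuild, Z).
New critical path: Scouting→Pickups→SoundMix = 6+10+8 = 24 ⇒ 24 days.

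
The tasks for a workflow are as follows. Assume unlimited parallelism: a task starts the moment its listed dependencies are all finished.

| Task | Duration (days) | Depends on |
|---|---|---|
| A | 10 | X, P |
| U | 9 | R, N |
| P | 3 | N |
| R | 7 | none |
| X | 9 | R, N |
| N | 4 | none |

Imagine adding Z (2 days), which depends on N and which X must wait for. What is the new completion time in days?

26

Originally the schedule takes 26 days.
With Z inserted, X now waits for max(R, N, Z).
New critical path: R→X→A = 7+9+10 = 26 ⇒ 26 days.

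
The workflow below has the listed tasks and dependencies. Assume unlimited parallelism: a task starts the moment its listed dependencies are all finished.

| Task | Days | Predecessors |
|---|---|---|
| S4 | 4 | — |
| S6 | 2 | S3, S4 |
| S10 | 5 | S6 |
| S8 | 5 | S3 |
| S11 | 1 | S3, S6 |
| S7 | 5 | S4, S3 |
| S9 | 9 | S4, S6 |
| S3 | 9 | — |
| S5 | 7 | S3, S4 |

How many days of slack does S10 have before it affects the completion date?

4

The longest chain is S3→S6→S9 = 9+2+9 = 20; overall finish 20 days.
S10 finishes as early as 16 and must finish by 20.
So S10 can slip 20 − 16 = 4 days.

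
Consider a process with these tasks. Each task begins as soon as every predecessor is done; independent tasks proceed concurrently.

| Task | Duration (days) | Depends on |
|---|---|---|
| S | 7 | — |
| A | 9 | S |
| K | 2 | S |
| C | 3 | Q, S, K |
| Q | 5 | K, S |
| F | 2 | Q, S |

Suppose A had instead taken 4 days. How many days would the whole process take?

17

As given, the longest chain is S→K→Q→C = 7+2+5+3 = 17, so the finish is 17 days.
A has 1 day of float (longest path through it is 16).
No other chain overtakes it, so the finish is 17 days.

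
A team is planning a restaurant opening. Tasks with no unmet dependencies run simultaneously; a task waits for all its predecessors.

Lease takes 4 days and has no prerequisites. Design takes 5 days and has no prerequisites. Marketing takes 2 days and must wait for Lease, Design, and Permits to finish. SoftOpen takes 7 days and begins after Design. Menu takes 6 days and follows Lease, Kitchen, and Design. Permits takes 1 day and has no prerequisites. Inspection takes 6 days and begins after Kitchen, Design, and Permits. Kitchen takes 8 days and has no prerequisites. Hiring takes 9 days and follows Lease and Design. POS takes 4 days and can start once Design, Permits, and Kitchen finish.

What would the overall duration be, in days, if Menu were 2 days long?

Critical path before the change: Kitchen→Menu = 8+6 = 14 giving 14 days.
Since Menu is critical, the -4 change carries straight to that chain (now 10 days).
Now Design→Hiring = 5+9 = 14 is longest, so the finish becomes 14 days.

14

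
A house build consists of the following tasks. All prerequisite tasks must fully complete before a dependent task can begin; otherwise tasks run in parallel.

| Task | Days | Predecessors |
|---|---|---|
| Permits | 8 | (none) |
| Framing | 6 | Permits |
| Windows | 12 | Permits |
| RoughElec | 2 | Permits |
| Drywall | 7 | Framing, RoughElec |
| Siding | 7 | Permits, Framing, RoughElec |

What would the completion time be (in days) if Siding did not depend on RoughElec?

Before: longest chain Permits→Framing→Drywall = 8+6+7 = 21, finish 21.
Dropping RoughElec→Siding doesn't change Siding's earliest start (14); another predecessor still binds.
New critical path: Permits→Framing→Drywall = 8+6+7 = 21 ⇒ 21 days.

21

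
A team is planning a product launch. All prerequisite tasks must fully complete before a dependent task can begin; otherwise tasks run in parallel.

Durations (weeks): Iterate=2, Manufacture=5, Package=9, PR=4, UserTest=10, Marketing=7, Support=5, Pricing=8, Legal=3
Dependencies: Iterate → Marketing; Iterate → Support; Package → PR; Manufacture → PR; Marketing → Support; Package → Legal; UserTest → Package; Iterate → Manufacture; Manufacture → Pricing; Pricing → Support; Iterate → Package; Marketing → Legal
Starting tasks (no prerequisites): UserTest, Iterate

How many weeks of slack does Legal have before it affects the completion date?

The longest chain is UserTest→Package→PR = 10+9+4 = 23; overall finish 23 weeks.
Longest path through Legal: 22 weeks (earliest finish 22, latest finish 23).
So Legal can slip 23 − 22 = 1 week.

1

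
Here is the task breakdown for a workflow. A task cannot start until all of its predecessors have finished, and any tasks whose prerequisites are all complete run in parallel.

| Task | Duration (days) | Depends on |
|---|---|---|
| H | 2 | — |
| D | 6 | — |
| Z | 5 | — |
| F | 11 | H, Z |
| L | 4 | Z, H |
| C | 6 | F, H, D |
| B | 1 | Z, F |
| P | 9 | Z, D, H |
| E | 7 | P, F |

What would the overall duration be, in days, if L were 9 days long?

23

The binding path is Z→F→E = 5+11+7 = 23; finish at 23 days.
L is off the critical path — its longest chain is 9 days, giving 14 of slack.
No other chain overtakes it, so the finish is 23 days.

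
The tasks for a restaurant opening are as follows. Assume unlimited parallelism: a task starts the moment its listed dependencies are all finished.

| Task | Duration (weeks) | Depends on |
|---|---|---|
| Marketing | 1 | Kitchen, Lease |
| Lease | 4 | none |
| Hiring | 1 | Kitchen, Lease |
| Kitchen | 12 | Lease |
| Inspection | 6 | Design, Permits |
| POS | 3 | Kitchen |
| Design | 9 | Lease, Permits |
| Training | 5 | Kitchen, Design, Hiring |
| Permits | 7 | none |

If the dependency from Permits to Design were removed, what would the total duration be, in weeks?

With the dependency in place, Lease→Kitchen→Hiring→Training = 4+12+1+5 = 22 sets the finish at 22 weeks.
Without Permits→Design, Design's earliest start moves from 7 to 4.
After: Lease→Kitchen→Hiring→Training = 4+12+1+5 = 22 → 22 weeks.

22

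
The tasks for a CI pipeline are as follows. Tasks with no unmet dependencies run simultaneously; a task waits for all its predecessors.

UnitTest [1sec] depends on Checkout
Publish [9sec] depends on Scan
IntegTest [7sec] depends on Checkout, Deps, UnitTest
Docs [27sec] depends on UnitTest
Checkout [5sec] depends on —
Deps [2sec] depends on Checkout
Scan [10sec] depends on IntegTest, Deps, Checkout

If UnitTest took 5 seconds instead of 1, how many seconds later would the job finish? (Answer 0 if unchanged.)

4

Critical path before the change: Checkout→UnitTest→Docs = 5+1+27 = 33 giving 33 seconds.
Since UnitTest is critical, the +4 change carries straight to that chain (now 37 seconds).
No other chain overtakes it, so the finish is 37 seconds.
Change in finish: 37 − 33 = +4 seconds.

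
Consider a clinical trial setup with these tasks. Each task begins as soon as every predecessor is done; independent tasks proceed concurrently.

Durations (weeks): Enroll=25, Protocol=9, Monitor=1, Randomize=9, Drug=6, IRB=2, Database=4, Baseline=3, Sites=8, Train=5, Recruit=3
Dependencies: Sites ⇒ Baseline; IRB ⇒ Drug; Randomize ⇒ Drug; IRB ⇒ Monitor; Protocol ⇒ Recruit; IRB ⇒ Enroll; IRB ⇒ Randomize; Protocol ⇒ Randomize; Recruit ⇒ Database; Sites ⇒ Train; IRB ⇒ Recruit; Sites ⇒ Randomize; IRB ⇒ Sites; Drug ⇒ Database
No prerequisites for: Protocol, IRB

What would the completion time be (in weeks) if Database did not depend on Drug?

27

With the dependency in place, IRB→Sites→Randomize→Drug→Database = 2+8+9+6+4 = 29 sets the finish at 29 weeks.
Without Drug→Database, Database's earliest start moves from 25 to 12.
After: IRB→Enroll = 2+25 = 27 → 27 weeks.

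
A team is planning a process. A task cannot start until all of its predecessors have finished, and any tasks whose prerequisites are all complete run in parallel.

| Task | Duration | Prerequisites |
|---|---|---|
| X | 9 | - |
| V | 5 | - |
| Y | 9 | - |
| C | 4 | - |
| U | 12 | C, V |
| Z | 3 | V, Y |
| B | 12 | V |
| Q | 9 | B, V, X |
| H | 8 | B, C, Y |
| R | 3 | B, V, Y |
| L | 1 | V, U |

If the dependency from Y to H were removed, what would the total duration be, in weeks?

26

Original critical path: V→B→Q = 5+12+9 = 26 ⇒ 26 weeks.
Dropping Y→H doesn't change H's earliest start (17); another predecessor still binds.
New critical path: V→B→Q = 5+12+9 = 26 ⇒ 26 weeks.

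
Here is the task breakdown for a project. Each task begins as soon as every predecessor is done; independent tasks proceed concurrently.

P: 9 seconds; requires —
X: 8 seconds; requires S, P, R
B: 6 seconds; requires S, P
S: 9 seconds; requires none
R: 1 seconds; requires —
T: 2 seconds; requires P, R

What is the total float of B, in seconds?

The longest chain is S→X = 9+8 = 17; overall finish 17 seconds.
Longest path through B: 15 seconds (earliest finish 15, latest finish 17).
So B can slip 17 − 15 = 2 seconds.

2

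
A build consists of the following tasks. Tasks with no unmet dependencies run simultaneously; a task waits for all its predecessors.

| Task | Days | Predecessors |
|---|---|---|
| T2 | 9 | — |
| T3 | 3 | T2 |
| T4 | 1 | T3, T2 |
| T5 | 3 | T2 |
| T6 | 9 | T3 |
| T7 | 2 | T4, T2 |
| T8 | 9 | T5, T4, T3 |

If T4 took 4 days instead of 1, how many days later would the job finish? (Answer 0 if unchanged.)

The binding path is T2→T3→T4→T8 = 9+3+1+9 = 22; finish at 22 days.
Since T4 is critical, the +3 change carries straight to that chain (now 25 days).
That remains the longest chain; total 25 days.
Change in finish: 25 − 22 = +3 days.

3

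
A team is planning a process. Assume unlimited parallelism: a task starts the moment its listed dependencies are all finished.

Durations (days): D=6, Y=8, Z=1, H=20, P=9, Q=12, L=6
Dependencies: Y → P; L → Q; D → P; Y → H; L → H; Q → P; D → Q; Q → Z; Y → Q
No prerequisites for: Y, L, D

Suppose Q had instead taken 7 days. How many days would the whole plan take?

As given, the longest chain is Y→Q→P = 8+12+9 = 29, so the finish is 29 days.
Q lies on that path, so at 7 days the path becomes 24 days.
The binding chain switches to Y→H = 8+20 = 28; finish 28 days.

28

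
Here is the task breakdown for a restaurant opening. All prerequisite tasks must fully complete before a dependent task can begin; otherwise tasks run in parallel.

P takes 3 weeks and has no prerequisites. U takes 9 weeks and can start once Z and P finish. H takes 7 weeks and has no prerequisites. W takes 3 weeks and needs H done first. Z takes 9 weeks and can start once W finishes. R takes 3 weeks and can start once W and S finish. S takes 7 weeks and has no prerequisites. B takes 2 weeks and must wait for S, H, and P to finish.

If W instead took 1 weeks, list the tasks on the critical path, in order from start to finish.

H, W, Z, U

As given, the longest chain is H→W→Z→U = 7+3+9+9 = 28, so the finish is 28 weeks.
Since W is critical, the -2 change carries straight to that chain (now 26 weeks).
No other chain overtakes it, so the finish is 26 weeks.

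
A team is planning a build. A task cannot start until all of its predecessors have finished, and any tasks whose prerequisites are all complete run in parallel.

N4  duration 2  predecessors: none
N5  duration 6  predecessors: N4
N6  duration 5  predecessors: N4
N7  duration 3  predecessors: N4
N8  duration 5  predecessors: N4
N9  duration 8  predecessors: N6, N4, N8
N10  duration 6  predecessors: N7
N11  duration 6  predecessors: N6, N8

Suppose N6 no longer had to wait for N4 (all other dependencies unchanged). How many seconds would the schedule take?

15

With the dependency in place, N4→N6→N9 = 2+5+8 = 15 sets the finish at 15 seconds.
Without N4→N6, N6's earliest start moves from 2 to 0.
New critical path: N4→N8→N9 = 2+5+8 = 15 ⇒ 15 seconds.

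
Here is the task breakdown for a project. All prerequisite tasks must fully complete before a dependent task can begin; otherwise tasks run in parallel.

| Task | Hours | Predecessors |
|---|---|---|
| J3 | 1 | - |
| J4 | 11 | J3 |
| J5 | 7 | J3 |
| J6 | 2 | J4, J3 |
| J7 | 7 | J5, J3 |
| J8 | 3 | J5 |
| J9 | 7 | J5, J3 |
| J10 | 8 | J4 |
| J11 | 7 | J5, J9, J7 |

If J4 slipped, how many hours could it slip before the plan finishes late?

Critical path: J3→J5→J7→J11 = 1+7+7+7 = 22, so the finish is 22 hours.
Longest path through J4: 20 hours (earliest finish 12, latest finish 14).
So J4 can slip 14 − 12 = 2 hours.

2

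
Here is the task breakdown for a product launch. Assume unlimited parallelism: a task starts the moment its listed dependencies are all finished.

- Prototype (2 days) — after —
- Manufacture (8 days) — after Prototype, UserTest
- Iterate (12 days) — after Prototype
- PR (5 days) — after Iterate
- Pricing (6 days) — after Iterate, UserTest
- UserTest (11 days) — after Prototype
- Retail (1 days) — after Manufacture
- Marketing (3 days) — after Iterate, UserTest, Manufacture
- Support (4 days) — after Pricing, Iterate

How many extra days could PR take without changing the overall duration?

5

Prototype→UserTest→Manufacture→Marketing = 2+11+8+3 = 24 sets the makespan at 24 days.
PR finishes as early as 19 and must finish by 24.
Slack of PR = 19 − 14 = 5 days.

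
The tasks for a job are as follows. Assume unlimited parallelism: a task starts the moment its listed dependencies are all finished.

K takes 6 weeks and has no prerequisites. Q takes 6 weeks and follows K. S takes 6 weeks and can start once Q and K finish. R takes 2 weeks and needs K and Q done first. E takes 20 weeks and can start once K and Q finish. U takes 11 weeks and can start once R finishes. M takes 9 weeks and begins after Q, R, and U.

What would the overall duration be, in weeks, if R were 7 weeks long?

As given, the longest chain is K→Q→R→U→M = 6+6+2+11+9 = 34, so the finish is 34 weeks.
Since R is critical, the +5 change carries straight to that chain (now 39 weeks).
The critical path is still K→Q→R→U→M; finish is now 39 weeks.

39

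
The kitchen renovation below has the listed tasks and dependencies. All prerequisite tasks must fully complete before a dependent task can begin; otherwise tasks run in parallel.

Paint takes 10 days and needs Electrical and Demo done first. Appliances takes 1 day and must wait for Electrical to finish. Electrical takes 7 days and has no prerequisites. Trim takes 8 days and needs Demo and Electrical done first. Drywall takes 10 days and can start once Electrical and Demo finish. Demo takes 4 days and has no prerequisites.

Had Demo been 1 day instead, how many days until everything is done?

The binding path is Electrical→Drywall = 7+10 = 17; finish at 17 days.
Demo has 3 days of float (longest path through it is 14).
The critical path is still Electrical→Drywall; finish is now 17 days.

17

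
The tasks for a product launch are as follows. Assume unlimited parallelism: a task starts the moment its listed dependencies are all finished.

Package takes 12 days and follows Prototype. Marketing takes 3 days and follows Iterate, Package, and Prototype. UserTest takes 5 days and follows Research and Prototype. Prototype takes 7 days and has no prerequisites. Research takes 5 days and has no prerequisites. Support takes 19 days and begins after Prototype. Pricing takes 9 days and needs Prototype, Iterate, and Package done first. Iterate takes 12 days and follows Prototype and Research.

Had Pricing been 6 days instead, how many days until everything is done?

26

Actual critical path: Prototype→Iterate→Pricing = 7+12+9 = 28 ⇒ 28 days.
Pricing lies on that path, so at 6 days the path becomes 25 days.
Now Prototype→Support = 7+19 = 26 is longest, so the finish becomes 26 days.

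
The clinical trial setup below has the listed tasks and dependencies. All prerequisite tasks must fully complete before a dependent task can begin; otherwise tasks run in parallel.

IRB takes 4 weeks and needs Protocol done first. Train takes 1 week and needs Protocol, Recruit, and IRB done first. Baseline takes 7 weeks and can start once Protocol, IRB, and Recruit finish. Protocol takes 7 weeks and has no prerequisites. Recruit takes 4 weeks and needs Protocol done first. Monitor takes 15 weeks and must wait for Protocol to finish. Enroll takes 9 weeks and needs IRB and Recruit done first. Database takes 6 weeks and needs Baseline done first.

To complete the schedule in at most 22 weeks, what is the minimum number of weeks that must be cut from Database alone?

Current finish: 24 weeks; target: 22.
Database is on every critical path, so each week cut from Database cuts the finish by one (this holds down to a finish of 22).
Need 24 − 22 = 2 weeks off Database → Database becomes 4 weeks, finish becomes 22.

2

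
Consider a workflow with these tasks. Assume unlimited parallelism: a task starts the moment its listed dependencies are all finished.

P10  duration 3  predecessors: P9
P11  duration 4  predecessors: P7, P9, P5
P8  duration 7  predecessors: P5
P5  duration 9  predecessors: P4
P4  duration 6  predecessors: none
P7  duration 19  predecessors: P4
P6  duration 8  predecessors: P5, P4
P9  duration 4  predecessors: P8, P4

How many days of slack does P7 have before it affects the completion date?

1

The longest chain is P4→P5→P8→P9→P11 = 6+9+7+4+4 = 30; overall finish 30 days.
P7 finishes as early as 25 and must finish by 26.
Float = 30 − 29 = 1.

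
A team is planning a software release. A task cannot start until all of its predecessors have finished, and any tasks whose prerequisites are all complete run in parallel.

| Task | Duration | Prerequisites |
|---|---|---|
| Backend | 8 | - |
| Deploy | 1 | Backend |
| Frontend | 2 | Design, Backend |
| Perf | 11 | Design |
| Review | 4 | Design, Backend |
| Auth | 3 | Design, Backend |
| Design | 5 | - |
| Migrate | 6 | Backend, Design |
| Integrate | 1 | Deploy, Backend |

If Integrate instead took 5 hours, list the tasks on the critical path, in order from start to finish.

As given, the longest chain is Design→Perf = 5+11 = 16, so the finish is 16 hours.
Integrate is off the critical path — its longest chain is 10 hours, giving 6 of slack.
The critical path is still Design→Perf; finish is now 16 hours.

Design, Perf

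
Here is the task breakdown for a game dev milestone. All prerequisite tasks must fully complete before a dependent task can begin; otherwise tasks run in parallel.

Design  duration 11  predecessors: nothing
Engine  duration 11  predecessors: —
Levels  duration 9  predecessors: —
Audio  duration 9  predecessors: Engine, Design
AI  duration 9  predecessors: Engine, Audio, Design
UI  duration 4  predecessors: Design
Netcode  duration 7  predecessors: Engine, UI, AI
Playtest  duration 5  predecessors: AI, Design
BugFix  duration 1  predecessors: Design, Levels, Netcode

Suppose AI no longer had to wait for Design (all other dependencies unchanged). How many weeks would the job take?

Before: longest chain Design→Audio→AI→Netcode→BugFix = 11+9+9+7+1 = 37, finish 37.
Dropping Design→AI doesn't change AI's earliest start (20); another predecessor still binds.
New critical path: Design→Audio→AI→Netcode→BugFix = 11+9+9+7+1 = 37 ⇒ 37 weeks.

37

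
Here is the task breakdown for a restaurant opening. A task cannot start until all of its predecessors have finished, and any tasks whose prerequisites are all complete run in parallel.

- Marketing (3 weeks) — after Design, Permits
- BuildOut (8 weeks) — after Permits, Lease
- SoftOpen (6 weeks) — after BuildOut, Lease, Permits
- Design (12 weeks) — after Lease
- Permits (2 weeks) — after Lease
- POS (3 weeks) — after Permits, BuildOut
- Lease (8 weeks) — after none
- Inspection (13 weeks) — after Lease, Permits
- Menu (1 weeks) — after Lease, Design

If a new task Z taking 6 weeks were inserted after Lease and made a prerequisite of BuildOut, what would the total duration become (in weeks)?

28

Originally the job takes 24 weeks.
With Z inserted, BuildOut now waits for max(Permits, Lease, Z).
New critical path: Lease→Z→BuildOut→SoftOpen = 8+6+8+6 = 28 ⇒ 28 weeks.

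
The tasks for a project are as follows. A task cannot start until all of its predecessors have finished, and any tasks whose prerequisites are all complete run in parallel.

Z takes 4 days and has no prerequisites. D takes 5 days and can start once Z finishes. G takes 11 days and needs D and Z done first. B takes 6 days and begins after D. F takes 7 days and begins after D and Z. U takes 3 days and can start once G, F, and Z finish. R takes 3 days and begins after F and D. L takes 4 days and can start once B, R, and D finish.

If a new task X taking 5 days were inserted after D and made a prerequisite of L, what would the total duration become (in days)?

Originally the job takes 23 days.
With X inserted, L now waits for max(B, R, D, X).
New critical path: Z→D→G→U = 4+5+11+3 = 23 ⇒ 23 days.

23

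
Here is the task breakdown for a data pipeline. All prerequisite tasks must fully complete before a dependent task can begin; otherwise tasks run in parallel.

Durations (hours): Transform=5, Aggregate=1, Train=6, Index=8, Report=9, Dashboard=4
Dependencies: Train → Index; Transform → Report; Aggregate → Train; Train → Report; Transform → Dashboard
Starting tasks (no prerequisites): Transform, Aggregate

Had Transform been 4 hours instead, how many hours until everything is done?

16

Critical path before the change: Aggregate→Train→Report = 1+6+9 = 16 giving 16 hours.
Transform has 2 hours of float (longest path through it is 14).
The critical path is still Aggregate→Train→Report; finish is now 16 hours.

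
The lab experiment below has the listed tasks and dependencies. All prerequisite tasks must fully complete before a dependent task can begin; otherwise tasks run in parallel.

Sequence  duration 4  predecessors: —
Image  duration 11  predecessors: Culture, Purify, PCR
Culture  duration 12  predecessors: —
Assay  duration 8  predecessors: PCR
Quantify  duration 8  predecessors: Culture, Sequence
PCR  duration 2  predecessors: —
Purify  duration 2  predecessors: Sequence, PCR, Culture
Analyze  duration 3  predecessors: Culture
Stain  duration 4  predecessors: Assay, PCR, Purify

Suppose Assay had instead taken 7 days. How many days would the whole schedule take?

25

As given, the longest chain is Culture→Purify→Image = 12+2+11 = 25, so the finish is 25 days.
Assay is off the critical path — its longest chain is 14 days, giving 11 of slack.
The critical path is still Culture→Purify→Image; finish is now 25 days.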